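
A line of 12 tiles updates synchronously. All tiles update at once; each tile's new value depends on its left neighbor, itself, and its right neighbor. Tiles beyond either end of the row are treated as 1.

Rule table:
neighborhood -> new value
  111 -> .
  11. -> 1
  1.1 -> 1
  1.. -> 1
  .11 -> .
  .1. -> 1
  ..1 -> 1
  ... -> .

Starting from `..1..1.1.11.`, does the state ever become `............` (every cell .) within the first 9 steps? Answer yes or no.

step 1: 111111111.11
step 2: ........11..
step 3: 1......1.111
step 4: 11....111...
step 5: .11..1..11.1
step 6: 1.111111.11.
step 7: 11.....11.11
step 8: .11...1.11..
step 9: 1.11.111.111
step 9 is 1.11.111.111, still not uniform .

no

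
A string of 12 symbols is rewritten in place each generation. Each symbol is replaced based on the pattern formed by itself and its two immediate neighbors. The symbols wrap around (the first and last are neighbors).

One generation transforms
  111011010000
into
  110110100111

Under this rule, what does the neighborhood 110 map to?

At position 2 the neighborhood is 110; the next row has 0 there.

0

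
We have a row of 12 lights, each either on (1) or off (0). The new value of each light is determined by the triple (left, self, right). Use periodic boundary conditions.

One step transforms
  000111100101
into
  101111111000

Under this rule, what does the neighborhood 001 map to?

At position 2 the neighborhood is 001; the next row has 1 there.

1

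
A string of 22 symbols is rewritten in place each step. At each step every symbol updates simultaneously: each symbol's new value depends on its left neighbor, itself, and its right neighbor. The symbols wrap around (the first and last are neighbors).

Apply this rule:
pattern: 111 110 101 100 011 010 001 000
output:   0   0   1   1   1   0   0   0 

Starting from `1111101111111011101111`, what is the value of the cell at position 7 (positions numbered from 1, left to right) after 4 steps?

0000011000000110011000
0000010100000101010100
0000001010000010101010
0000000101000001010101
position 7 holds 0

0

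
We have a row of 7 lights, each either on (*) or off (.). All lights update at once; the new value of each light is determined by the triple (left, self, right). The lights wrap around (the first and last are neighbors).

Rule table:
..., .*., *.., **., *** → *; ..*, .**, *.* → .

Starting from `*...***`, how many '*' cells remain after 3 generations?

generation 1: ***..**
generation 2: ****..*
generation 3: *****..
count of *: 5

5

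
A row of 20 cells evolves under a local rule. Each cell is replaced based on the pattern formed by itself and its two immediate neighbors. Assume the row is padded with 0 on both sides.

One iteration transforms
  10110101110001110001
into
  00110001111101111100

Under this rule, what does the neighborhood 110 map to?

At position 3 the neighborhood is 110; the next row has 1 there.

1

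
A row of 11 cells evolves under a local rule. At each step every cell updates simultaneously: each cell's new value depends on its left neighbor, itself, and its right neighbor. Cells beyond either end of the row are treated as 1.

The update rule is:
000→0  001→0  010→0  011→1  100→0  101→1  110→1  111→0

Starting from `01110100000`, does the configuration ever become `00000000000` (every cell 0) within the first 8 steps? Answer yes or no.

11011000000
01111000000
11001000000
01000000000
10000000000
10000000000  (fixed point — unchanged through step 8)
step 8 is 10000000000, still not uniform 0

no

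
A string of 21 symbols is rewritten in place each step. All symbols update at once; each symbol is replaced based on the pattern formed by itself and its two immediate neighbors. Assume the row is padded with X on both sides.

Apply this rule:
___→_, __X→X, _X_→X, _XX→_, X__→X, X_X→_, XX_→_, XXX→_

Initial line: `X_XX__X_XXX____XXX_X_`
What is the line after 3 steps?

_XXXX_XXXX______XX___

____XXX____X__X____X_
X__X___X__XXXXXX__XX_
_XXXX_XXXX______XX___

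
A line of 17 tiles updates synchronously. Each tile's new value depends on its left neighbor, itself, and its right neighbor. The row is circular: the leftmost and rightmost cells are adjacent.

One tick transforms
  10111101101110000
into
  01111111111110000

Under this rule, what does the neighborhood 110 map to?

At position 5 the neighborhood is 110; the next row has 1 there.

1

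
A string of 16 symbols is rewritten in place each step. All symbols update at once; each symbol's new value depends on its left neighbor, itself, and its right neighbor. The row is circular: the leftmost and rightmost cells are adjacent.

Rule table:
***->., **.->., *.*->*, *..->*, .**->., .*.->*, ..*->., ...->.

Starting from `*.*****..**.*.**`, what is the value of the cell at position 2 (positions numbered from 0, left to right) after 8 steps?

.

.*.....*...***..
.**....**.....*.
...*.....*....**
*..**....**.....
**...*.....*....
..*..**....**...
..**...*.....*..
....*..**....**.
position 2 holds .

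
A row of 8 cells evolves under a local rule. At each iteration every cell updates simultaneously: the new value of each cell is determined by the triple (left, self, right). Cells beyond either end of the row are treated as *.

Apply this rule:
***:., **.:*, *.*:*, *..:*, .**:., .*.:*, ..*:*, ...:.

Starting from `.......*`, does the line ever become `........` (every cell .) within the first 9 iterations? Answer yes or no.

iteration 1: *.....*.
iteration 2: **...***
iteration 3: .**.*...
iteration 4: *.****.*
iteration 5: **...**.
iteration 6: .**.*.**
iteration 7: *.****..
iteration 8: **...***  (repeats iteration 2; period 6)
iteration 9: .**.*...
iteration 9 is .**.*..., still not uniform .

no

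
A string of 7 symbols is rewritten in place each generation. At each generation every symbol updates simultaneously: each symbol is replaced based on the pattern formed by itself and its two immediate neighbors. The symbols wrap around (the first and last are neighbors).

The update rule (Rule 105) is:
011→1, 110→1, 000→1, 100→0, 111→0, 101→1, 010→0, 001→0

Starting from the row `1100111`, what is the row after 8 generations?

1011011

generation 1: 0100100
generation 2: 0000001
generation 3: 0111100
generation 4: 0100101
generation 5: 1000010
generation 6: 0011001
generation 7: 0011000
generation 8: 1011011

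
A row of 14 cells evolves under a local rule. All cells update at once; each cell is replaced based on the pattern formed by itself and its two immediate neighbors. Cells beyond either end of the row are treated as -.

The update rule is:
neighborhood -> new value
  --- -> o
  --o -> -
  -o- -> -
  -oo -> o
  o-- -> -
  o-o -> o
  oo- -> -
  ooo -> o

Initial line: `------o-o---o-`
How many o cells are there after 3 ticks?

10

ooooo--o--o---
oooo--------oo
ooo--oooooo-o-
count of o: 10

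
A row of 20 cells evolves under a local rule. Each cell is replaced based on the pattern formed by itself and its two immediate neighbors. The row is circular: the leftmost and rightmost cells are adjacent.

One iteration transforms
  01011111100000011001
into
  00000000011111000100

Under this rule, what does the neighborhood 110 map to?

0

At position 8 the neighborhood is 110; the next row has 0 there.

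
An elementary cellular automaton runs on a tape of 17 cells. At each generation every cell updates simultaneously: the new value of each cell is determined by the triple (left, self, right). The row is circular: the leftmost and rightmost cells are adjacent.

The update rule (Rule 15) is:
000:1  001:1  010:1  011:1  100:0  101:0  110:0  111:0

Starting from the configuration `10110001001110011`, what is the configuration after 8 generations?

00100111011000110
11101100010011100
10001001110110001
00111011000100111
01100010011101100
11001110110001001
00011000100111011
01110011101100010

01110011101100010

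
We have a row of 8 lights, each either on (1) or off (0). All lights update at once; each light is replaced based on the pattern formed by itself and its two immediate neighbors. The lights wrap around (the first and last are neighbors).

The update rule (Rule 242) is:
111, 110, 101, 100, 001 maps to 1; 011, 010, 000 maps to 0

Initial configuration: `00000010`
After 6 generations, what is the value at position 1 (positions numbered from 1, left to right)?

00000101
10001010
01010101
10101010
01010101  (repeats generation 3; period 2)
generation 6: 10101010
position 1 holds 1

1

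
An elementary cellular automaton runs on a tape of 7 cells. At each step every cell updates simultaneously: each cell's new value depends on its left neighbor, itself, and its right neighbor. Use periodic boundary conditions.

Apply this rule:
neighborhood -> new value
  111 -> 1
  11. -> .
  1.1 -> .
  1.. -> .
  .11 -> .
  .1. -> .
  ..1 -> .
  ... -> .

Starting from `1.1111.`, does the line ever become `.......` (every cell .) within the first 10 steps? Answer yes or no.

...11..
.......
all cells are . at step 2

yes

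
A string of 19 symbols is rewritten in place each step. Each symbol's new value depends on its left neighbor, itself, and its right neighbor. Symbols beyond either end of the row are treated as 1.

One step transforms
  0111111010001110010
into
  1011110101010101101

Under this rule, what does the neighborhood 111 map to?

1

At position 2 the neighborhood is 111; the next row has 1 there.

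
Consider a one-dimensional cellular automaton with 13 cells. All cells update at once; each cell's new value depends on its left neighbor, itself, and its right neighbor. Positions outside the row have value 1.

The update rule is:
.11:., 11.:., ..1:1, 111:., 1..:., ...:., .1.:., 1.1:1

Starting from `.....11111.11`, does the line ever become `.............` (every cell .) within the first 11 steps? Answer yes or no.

....1.....1..
...1.....1..1
..1.....1..1.
.1.....1..1.1
1.....1..1.1.
.....1..1.1.1
....1..1.1.1.
...1..1.1.1.1
..1..1.1.1.1.
.1..1.1.1.1.1
1..1.1.1.1.1.
step 11 is 1..1.1.1.1.1., still not uniform .

no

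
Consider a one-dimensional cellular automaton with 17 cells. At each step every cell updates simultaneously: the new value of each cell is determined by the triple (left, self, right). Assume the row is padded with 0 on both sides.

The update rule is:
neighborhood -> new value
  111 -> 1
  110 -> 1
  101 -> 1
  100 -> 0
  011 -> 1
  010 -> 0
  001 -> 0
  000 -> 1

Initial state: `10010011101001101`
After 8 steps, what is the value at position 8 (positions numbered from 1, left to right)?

1

step 1: 00000011110001110
step 2: 11111011110101110
step 3: 11111111111011110
step 4: 11111111111111110
step 5: 11111111111111110  (fixed point — unchanged through step 8)
position 8 holds 1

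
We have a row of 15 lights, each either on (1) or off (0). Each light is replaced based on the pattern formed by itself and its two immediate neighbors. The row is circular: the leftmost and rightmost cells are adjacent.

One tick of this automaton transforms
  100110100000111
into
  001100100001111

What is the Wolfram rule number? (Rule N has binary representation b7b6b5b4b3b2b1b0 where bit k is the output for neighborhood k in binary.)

142

position 13: 111 → 1  (bit 7 = 1)
position 0: 110 → 0  (bit 6 = 0)
position 5: 101 → 0  (bit 5 = 0)
position 1: 100 → 0  (bit 4 = 0)
position 3: 011 → 1  (bit 3 = 1)
position 6: 010 → 1  (bit 2 = 1)
position 2: 001 → 1  (bit 1 = 1)
position 8: 000 → 0  (bit 0 = 0)
bits b7..b0 = 10001110 = 142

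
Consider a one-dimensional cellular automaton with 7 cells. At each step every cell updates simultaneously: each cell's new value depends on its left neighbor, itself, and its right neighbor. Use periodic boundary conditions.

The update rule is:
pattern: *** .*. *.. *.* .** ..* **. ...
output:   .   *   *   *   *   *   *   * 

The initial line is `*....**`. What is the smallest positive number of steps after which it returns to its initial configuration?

******.
*....**

2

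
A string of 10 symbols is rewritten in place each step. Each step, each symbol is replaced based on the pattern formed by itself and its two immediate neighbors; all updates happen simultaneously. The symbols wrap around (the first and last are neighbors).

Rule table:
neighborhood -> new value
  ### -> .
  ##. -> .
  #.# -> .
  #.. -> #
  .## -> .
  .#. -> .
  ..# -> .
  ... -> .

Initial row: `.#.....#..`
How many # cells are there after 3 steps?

step 1: ..#.....#.
step 2: ...#.....#
step 3: #...#.....
count of #: 2

2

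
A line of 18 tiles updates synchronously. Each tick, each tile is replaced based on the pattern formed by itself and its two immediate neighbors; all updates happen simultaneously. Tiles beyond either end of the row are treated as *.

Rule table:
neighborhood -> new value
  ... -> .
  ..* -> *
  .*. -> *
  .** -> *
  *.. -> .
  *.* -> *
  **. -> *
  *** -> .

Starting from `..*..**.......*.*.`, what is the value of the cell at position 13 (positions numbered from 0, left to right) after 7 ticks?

*

.**.***......*****
*****.*.....**....
....***....***...*
...**.*...**.*..**
..*****..*****.**.
.**...*.**...*****
***..*****..**....
position 13 holds *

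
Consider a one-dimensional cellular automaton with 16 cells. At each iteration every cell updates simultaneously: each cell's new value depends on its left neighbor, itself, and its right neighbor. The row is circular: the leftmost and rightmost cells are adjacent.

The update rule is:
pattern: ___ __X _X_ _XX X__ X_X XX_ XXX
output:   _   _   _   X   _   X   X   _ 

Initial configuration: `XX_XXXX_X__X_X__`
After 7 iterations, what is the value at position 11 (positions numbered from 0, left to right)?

XXXX__XX____X___
X__X__XX________
______XX________
______XX________  (fixed point — unchanged through iteration 7)
position 11 holds _

_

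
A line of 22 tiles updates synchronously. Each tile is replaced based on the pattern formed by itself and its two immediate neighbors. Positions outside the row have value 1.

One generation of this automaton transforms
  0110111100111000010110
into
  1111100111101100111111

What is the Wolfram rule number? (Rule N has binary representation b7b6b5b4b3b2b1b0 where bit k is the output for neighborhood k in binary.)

position 5: 111 → 0  (bit 7 = 0)
position 2: 110 → 1  (bit 6 = 1)
position 0: 101 → 1  (bit 5 = 1)
position 8: 100 → 1  (bit 4 = 1)
position 1: 011 → 1  (bit 3 = 1)
position 17: 010 → 1  (bit 2 = 1)
position 9: 001 → 1  (bit 1 = 1)
position 14: 000 → 0  (bit 0 = 0)
bits b7..b0 = 01111110 = 126

126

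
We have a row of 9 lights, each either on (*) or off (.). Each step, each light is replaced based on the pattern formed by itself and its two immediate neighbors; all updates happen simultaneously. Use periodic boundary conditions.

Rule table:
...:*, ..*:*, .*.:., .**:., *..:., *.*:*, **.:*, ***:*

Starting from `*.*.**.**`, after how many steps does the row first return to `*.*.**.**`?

9

**.*.**.*
***.*.**.
.***.*.**
*.***.*.*
**.***.*.
.**.***.*
*.**.***.
.*.**.***
*.*.**.**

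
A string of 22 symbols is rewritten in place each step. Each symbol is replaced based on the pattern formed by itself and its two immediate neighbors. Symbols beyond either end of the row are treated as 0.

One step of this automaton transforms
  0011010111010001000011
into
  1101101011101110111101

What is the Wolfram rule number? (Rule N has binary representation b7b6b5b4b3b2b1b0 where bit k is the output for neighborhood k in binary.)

243

position 8: 111 → 1  (bit 7 = 1)
position 3: 110 → 1  (bit 6 = 1)
position 4: 101 → 1  (bit 5 = 1)
position 12: 100 → 1  (bit 4 = 1)
position 2: 011 → 0  (bit 3 = 0)
position 5: 010 → 0  (bit 2 = 0)
position 1: 001 → 1  (bit 1 = 1)
position 0: 000 → 1  (bit 0 = 1)
bits b7..b0 = 11110011 = 243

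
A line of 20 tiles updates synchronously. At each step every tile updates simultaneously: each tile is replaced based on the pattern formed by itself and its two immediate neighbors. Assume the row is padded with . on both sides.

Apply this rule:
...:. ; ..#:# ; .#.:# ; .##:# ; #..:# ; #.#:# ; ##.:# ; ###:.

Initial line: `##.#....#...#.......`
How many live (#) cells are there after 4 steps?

#####..###.###......
#...####.###.##.....
##.##..###.#####....
########.###...##...
count of #: 13

13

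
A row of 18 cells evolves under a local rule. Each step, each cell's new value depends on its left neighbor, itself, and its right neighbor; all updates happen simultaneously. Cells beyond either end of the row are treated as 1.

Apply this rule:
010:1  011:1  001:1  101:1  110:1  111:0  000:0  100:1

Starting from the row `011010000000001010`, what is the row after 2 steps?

111111000000011111
000001100000110000

000001100000110000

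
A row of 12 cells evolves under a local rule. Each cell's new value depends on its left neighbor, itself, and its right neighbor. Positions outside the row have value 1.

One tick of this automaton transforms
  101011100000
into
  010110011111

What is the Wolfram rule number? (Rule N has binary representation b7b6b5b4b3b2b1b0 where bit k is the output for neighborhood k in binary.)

59

position 5: 111 → 0  (bit 7 = 0)
position 0: 110 → 0  (bit 6 = 0)
position 1: 101 → 1  (bit 5 = 1)
position 7: 100 → 1  (bit 4 = 1)
position 4: 011 → 1  (bit 3 = 1)
position 2: 010 → 0  (bit 2 = 0)
position 11: 001 → 1  (bit 1 = 1)
position 8: 000 → 1  (bit 0 = 1)
bits b7..b0 = 00111011 = 59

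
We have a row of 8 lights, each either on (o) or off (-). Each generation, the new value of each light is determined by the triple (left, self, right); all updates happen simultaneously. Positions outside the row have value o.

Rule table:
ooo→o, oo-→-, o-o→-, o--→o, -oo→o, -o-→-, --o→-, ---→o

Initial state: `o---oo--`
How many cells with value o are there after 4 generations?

5

-oo-o-o-
-o------
--ooooo-
o-oooo--
count of o: 5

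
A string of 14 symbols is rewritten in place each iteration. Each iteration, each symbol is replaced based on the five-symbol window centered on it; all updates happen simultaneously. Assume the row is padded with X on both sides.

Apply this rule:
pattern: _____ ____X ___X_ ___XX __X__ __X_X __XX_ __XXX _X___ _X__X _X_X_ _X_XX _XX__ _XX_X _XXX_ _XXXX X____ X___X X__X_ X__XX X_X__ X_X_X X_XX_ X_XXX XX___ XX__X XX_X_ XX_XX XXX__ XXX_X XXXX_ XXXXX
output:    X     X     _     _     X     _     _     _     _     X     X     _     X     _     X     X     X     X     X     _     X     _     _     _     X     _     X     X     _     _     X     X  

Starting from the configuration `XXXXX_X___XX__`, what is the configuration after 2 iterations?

XXX_X__XXXXXX_

XXXX_XX_X__X__
XXX_X__XXXXXX_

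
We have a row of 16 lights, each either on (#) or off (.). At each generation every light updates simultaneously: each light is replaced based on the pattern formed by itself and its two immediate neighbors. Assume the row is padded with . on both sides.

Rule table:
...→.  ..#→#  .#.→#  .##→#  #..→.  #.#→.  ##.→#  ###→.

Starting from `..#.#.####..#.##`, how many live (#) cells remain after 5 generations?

10

.##.#.#..#.##.##
###.#.#.##.##.##
#.#.#.#.##.##.##
#.#.#.#.##.##.##  (fixed point — unchanged through generation 5)
count of #: 10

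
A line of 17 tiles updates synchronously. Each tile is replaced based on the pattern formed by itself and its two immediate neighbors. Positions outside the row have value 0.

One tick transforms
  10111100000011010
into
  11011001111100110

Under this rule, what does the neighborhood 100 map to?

At position 6 the neighborhood is 100; the next row has 0 there.

0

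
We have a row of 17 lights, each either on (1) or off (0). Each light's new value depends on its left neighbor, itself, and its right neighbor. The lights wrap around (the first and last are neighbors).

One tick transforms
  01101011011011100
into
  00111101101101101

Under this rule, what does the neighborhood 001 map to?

0

At position 0 the neighborhood is 001; the next row has 0 there.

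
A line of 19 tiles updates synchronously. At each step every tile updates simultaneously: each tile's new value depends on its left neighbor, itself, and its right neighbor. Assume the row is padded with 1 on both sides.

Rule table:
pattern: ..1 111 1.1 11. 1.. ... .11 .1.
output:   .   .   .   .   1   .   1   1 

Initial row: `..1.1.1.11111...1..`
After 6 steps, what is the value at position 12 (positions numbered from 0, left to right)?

1.1.1.1.1....1..11.
..1.1.1.11...11.1..
1.1.1.1.1.1..1..11.
..1.1.1.1.11.11.1..
1.1.1.1.1.1..1..11.  (repeats step 3; period 2)
step 6: ..1.1.1.1.11.11.1..
position 12 holds .

.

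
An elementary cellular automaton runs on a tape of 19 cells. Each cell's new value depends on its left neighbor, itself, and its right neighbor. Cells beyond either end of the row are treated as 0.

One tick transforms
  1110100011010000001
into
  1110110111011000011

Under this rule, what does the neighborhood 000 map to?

At position 6 the neighborhood is 000; the next row has 0 there.

0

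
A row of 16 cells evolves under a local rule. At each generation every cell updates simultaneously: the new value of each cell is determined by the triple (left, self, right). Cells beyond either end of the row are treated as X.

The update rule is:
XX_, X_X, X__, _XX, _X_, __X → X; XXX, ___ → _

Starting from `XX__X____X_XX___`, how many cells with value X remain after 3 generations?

_XXXXX__XXXXXX_X
XX___XXXX____XXX
_XX_XX__XX__XX__
count of X: 8

8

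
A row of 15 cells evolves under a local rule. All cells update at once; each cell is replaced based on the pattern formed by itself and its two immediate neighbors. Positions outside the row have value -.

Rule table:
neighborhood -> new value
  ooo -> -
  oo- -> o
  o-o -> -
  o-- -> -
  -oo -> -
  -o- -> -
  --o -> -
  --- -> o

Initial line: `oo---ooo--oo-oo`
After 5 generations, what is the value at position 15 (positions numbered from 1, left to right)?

generation 1: -o-o---o---o--o
generation 2: -----o---o-----
generation 3: oooo---o---oooo
generation 4: ---o-o---o----o
generation 5: oo-----o---oo--
position 15 holds -

-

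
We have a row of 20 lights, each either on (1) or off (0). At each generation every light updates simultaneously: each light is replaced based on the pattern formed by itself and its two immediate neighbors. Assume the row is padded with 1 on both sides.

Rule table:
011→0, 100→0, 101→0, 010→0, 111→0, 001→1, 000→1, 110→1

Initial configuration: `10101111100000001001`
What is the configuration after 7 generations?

10000101111110000101

generation 1: 10000000101111110010
generation 2: 10111111000000010100
generation 3: 10000001011111100001
generation 4: 10111110000000101110
generation 5: 10000010111111000010
generation 6: 10111100000001011100
generation 7: 10000101111110000101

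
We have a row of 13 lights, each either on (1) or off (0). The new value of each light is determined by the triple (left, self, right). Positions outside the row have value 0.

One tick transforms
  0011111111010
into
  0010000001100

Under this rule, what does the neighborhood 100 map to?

At position 12 the neighborhood is 100; the next row has 0 there.

0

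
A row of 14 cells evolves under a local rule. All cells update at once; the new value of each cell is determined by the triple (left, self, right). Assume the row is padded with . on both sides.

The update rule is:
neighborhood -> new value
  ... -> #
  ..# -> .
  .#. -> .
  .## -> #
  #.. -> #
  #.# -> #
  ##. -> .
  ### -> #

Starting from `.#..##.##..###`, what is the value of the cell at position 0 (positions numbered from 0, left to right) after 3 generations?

.

..#.#.##.#.##.
#..#.##.#.##.#
.#..##.#.##.#.
position 0 holds .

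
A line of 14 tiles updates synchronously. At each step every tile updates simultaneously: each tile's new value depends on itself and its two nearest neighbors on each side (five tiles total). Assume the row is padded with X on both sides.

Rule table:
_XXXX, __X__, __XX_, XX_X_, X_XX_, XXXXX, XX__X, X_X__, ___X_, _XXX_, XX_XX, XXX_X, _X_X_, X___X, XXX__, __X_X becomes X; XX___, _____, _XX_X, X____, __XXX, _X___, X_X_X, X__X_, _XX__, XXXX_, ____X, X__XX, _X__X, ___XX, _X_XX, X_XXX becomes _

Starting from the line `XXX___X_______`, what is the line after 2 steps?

XX___XX_______

step 1: X_X_XXX_______
step 2: XX___XX_______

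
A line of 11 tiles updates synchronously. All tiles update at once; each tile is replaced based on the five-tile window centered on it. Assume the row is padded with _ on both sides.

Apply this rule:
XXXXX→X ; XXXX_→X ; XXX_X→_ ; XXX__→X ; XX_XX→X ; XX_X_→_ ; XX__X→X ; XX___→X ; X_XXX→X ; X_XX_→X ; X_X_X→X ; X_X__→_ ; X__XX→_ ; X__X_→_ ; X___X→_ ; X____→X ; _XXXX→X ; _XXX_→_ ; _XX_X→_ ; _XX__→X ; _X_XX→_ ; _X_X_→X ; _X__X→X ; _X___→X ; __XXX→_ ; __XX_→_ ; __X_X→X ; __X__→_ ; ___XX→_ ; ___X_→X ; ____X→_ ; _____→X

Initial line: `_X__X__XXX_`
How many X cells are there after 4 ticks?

X_X__X___XX
XX_X__X___X
____X__X_X_
XX_X_X_XX_X
count of X: 7

7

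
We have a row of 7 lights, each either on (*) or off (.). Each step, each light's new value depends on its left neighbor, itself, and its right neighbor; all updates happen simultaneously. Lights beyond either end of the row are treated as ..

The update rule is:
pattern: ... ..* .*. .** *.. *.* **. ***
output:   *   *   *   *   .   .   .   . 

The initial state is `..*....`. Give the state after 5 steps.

*.*.***

***.***
*...*..
*.***.*
*.*...*
*.*.***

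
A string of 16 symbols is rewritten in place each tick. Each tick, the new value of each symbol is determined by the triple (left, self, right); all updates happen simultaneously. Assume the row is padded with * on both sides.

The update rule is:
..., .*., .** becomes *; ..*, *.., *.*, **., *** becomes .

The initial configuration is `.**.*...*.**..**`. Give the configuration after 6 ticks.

.*..*.*.*.*.*.*.

.*..*.*.*.*...*.
.*..*.*.*.*.*.*.
.*..*.*.*.*.*.*.  (fixed point — unchanged through tick 6)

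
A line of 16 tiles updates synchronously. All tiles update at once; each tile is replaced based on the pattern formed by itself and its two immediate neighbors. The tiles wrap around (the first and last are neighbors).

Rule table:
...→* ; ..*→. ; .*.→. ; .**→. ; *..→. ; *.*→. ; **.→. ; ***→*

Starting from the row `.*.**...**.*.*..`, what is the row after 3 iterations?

......*........*
.****...******..
..**..*..****..*

..**..*..****..*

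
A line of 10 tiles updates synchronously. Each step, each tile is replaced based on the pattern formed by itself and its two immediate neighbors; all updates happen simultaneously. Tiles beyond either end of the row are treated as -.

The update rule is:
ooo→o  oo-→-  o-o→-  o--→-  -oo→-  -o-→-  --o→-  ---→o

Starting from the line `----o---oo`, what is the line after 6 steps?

ooo---o---
-o--o---oo
------o---
ooooo---oo
-ooo--o---
--o-----oo

--o-----oo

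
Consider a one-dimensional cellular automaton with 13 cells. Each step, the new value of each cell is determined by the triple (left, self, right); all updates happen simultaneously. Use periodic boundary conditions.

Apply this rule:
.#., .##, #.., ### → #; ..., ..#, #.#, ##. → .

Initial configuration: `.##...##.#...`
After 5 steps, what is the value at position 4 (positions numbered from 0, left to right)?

.

step 1: .#.#..#..##..
step 2: .#.##.##.#.#.
step 3: .#.#..#..#.##
step 4: .#.##.##.#.#.  (repeats step 2; period 2)
step 5: .#.#..#..#.##
position 4 holds .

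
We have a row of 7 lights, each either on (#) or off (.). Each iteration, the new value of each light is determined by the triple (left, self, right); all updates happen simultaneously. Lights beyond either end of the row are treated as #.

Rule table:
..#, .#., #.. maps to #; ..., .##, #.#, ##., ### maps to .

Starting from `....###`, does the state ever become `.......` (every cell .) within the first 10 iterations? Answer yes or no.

#..#...
.####.#
.......
all cells are . at iteration 3

yes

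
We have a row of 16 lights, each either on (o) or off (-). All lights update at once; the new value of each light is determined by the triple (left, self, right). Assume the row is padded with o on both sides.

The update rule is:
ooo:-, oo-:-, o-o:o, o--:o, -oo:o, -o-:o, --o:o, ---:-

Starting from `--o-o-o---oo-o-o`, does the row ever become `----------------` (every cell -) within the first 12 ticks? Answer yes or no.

no

oooooooo-oo-oooo
--------oo-oo---
o------oo-oo-o-o
-o----oo-oo-oooo
ooo--oo-oo-oo---
---ooo-oo-oo-o-o
o-oo--oo-oo-oooo
-oo-ooo-oo-oo---
oo-oo--oo-oo-o-o
--oo-ooo-oo-oooo
ooo-oo--oo-oo---
---oo-ooo-oo-o-o
tick 12 is ---oo-ooo-oo-o-o, still not uniform -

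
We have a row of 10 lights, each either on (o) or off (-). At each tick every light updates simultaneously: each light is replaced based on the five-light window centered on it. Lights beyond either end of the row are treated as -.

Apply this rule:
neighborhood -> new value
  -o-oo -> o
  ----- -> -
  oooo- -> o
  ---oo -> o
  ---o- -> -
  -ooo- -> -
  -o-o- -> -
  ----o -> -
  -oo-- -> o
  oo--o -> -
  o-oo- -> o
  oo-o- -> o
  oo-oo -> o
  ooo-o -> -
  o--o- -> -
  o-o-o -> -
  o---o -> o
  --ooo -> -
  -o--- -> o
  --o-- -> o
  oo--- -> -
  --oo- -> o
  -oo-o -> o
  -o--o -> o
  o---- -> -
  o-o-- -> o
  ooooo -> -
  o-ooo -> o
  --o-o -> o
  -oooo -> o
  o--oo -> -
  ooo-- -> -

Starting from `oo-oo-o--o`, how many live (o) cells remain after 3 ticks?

tick 1: oooooooo-o
tick 2: -o----o-oo
tick 3: -oo---oooo
count of o: 6

6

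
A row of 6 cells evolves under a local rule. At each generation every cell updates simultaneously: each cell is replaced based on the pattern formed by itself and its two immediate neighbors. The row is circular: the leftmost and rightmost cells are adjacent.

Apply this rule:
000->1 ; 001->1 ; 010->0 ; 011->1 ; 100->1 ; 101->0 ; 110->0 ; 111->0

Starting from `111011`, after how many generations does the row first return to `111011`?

12

generation 1: 000010
generation 2: 111101
generation 3: 000001
generation 4: 111110
generation 5: 100000
generation 6: 011111
generation 7: 010000
generation 8: 101111
generation 9: 001000
generation 10: 110111
generation 11: 000100
generation 12: 111011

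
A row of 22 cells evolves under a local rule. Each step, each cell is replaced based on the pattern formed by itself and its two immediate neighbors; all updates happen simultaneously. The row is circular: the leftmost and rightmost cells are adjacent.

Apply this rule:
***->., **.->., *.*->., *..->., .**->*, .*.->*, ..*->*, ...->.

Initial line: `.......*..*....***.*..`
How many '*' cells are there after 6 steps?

......**.**...**...*..
.....**..*...**...**..
....**..**..**...**...
...**..**..**...**....
..**..**..**...**.....
.**..**..**...**......
count of *: 8

8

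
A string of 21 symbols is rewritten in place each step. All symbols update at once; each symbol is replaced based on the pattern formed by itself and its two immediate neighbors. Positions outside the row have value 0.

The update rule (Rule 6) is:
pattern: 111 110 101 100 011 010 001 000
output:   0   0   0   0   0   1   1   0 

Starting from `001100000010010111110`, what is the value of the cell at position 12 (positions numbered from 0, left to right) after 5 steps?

0

010000000110110000000
110000001000000000000
000000011000000000000
000000100000000000000
000001100000000000000
position 12 holds 0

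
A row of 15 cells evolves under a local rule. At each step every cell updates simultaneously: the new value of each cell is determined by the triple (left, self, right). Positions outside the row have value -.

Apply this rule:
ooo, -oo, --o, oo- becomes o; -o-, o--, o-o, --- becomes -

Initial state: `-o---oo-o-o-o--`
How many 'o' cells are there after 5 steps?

7

o---ooo--------
---oooo--------
--ooooo--------
-oooooo--------
ooooooo--------
count of o: 7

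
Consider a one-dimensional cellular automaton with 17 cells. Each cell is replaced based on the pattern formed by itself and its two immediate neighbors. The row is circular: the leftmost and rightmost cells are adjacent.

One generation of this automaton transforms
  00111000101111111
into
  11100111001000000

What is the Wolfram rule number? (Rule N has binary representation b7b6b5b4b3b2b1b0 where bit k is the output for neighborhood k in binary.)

position 3: 111 → 0  (bit 7 = 0)
position 4: 110 → 0  (bit 6 = 0)
position 9: 101 → 0  (bit 5 = 0)
position 0: 100 → 1  (bit 4 = 1)
position 2: 011 → 1  (bit 3 = 1)
position 8: 010 → 0  (bit 2 = 0)
position 1: 001 → 1  (bit 1 = 1)
position 6: 000 → 1  (bit 0 = 1)
bits b7..b0 = 00011011 = 27

27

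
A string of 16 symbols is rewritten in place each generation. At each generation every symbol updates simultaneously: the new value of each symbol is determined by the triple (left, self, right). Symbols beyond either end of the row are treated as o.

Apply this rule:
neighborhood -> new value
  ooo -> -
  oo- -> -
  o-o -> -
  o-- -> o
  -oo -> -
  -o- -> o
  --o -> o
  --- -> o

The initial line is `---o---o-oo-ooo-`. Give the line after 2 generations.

generation 1: oooooooo--------
generation 2: --------oooooooo

--------oooooooo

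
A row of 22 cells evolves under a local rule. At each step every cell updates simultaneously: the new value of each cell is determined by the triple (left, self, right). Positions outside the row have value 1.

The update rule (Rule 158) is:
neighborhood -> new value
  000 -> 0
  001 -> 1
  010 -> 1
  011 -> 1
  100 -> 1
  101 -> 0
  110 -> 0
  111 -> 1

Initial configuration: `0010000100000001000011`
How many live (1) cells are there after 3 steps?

15

1111001110000011100111
1110111101000111011111
1100111001101110011111
count of 1: 15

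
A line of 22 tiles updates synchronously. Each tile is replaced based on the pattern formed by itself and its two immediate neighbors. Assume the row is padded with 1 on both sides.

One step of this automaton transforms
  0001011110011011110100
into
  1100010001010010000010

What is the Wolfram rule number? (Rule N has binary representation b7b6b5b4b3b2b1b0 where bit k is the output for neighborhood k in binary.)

position 6: 111 → 0  (bit 7 = 0)
position 8: 110 → 0  (bit 6 = 0)
position 4: 101 → 0  (bit 5 = 0)
position 0: 100 → 1  (bit 4 = 1)
position 5: 011 → 1  (bit 3 = 1)
position 3: 010 → 0  (bit 2 = 0)
position 2: 001 → 0  (bit 1 = 0)
position 1: 000 → 1  (bit 0 = 1)
bits b7..b0 = 00011001 = 25

25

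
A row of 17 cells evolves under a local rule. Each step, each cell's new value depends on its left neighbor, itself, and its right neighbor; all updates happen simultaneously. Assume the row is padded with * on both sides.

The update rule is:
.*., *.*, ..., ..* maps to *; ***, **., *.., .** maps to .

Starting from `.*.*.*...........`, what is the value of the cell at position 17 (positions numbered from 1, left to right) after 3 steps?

step 1: ******.**********
step 2: ......*..........
step 3: .******.*********
position 17 holds *

*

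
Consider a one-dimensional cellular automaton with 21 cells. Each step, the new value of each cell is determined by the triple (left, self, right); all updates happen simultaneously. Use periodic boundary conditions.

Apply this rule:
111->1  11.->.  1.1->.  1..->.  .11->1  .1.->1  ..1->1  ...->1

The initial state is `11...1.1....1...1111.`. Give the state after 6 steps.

1..11..11..111..11..1

step 1: 1..111.1.1111.11111..
step 2: 1.111..1.111..1111..1
step 3: ..11..11.11..1111..11
step 4: .11..11..1..1111..11.
step 5: 11..11..11.1111..11..
step 6: 1..11..11..111..11..1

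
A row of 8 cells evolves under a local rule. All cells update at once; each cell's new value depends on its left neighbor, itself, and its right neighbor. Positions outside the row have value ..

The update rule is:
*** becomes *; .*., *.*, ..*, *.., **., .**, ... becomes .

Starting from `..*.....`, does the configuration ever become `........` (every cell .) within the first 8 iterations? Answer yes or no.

yes

........
all cells are . at iteration 1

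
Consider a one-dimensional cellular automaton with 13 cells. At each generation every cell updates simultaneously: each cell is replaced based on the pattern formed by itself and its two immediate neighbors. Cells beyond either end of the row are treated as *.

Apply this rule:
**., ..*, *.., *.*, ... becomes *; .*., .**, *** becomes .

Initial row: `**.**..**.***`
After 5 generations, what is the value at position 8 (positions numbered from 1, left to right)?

.**.***.**...
*.**..**.****
**.***.**....
.**..**.*****
*.***.**.....
position 8 holds *

*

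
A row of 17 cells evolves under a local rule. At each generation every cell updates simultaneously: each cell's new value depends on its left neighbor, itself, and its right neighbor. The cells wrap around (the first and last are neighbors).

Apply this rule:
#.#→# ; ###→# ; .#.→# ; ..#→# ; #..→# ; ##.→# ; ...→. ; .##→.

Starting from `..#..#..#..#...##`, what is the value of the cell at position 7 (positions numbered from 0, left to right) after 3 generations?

#

generation 1: #############.#.#
generation 2: ################.
generation 3: .################
position 7 holds #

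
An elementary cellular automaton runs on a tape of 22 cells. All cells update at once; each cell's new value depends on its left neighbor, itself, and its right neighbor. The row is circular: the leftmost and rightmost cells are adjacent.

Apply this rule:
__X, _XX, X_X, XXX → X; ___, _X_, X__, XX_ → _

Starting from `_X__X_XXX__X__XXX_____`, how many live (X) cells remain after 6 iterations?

iteration 1: X__X_XXX__X__XXX______
iteration 2: __X_XXX__X__XXX______X
iteration 3: _X_XXX__X__XXX______X_
iteration 4: X_XXX__X__XXX______X__
iteration 5: _XXX__X__XXX______X__X
iteration 6: XXX__X__XXX______X__X_
count of X: 9

9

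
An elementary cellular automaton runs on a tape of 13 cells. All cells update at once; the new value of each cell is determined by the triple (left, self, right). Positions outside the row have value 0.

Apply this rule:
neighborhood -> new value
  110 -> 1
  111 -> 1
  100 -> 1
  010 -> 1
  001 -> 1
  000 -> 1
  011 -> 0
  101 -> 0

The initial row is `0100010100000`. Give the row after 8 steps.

1001100111111

1111110111111
0111110011111
1011111101111
1001111100111
1110111111011
0110011111001
1011101111111
1001100111111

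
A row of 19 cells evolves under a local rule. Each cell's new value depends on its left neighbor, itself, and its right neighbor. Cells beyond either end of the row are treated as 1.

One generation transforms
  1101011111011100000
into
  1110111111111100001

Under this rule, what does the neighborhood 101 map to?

1

At position 2 the neighborhood is 101; the next row has 1 there.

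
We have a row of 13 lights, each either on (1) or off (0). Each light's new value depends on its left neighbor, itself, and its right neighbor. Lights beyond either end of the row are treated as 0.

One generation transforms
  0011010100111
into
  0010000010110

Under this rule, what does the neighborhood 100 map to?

1

At position 8 the neighborhood is 100; the next row has 1 there.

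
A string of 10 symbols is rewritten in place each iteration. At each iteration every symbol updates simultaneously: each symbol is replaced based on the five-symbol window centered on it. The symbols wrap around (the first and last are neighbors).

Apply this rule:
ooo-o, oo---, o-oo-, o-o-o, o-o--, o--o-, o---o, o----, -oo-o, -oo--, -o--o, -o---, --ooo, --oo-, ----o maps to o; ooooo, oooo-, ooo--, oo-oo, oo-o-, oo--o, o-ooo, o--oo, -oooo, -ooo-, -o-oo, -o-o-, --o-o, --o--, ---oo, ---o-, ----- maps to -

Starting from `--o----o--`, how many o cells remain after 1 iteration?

6

o--ooo--oo
count of o: 6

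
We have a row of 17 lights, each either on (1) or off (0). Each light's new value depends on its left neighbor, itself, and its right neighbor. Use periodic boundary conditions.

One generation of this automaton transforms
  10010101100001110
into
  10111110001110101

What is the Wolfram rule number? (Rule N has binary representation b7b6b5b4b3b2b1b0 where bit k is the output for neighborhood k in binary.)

167

position 14: 111 → 1  (bit 7 = 1)
position 8: 110 → 0  (bit 6 = 0)
position 4: 101 → 1  (bit 5 = 1)
position 1: 100 → 0  (bit 4 = 0)
position 7: 011 → 0  (bit 3 = 0)
position 0: 010 → 1  (bit 2 = 1)
position 2: 001 → 1  (bit 1 = 1)
position 10: 000 → 1  (bit 0 = 1)
bits b7..b0 = 10100111 = 167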